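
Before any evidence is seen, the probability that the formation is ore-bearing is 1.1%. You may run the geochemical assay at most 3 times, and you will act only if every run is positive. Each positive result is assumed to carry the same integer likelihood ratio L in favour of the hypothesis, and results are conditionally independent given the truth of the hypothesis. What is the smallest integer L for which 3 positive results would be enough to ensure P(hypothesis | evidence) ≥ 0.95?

12

Prior odds = 0.011/0.989 = 11/989.
Target odds = 0.95/0.05 = 19.
Need L³ ≥ 19 ÷ (11/989) = 18791/11.
11³ = 1331 < 18791/11 ≤ 1728 = 12³, so L = 12.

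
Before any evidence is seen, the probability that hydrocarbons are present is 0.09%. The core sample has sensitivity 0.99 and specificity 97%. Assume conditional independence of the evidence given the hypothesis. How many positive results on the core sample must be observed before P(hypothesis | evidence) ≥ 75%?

3

Prior odds: 0.0009 ÷ 0.9991 = 9/9991.
False-positive rate = 1 − 0.97 = 0.03; likelihood ratio of a positive = 0.99/0.03 = 33.
Target posterior odds = 0.75/0.25 = 3.
Need (9/9991) × 33ⁿ ≥ 3, i.e. 33ⁿ ≥ 9991/3.
33² = 1089 falls short of 9991/3 but 33³ = 35937 reaches it, so n = 3.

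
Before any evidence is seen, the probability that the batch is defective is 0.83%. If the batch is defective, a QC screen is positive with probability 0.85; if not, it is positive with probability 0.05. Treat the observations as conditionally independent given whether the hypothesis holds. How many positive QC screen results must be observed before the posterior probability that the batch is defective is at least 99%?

Prior odds: 0.0083 ÷ 0.9917 = 83/9917.
Likelihood ratio of a positive = 0.85/0.05 = 17.
Target odds: 0.99 ÷ 0.01 = 99.
Need (83/9917) × 17ⁿ ≥ 99, i.e. 17ⁿ ≥ 981783/83.
17³ = 4913 falls short of 981783/83 but 17⁴ = 83521 reaches it, so n = 4.

4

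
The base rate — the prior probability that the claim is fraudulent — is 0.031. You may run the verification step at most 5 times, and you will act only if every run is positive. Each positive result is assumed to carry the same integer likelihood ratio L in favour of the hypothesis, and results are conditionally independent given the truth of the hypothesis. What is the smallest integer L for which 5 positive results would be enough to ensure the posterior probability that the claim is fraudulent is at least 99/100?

5

Prior odds = 0.031/0.969 = 31/969.
Target odds = 0.99/0.01 = 99.
Need L⁵ ≥ 99 ÷ (31/969) = 95931/31.
4⁵ = 1024 < 95931/31 ≤ 3125 = 5⁵, so L = 5.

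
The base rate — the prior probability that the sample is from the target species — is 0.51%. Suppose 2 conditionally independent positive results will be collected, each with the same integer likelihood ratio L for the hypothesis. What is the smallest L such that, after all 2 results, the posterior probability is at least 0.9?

Prior odds = 0.0051/0.9949 = 51/9949.
Target odds = 0.9/0.1 = 9.
Need L² ≥ 9 ÷ (51/9949) = 29847/17.
41² = 1681 < 29847/17 ≤ 1764 = 42², so L = 42.

42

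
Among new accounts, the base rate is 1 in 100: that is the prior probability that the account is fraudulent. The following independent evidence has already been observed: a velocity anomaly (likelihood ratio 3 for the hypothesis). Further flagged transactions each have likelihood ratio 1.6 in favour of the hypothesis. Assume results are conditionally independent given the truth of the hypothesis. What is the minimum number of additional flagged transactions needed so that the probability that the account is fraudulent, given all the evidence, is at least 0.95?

Prior odds = 0.01/0.99 = 1/99.
Bayes factor of the evidence already in hand = 3.
Odds after that evidence = (1/99) × 3 = 1/33.
Target odds = 0.95/0.05 = 19.
Need 1.6ⁿ ≥ 19 ÷ (1/33) = 627.
1.6¹³ ≈450.36 falls short of 627 but 1.6¹⁴ ≈720.576 reaches it, so n = 14.

14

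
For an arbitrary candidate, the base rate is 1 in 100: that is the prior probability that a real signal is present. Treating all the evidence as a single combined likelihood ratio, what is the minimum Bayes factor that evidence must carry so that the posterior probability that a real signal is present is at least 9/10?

Prior odds = 0.01/0.99 = 1/99.
Target odds = 0.9/0.1 = 9.
Required Bayes factor = 9 ÷ (1/99) = 891.

891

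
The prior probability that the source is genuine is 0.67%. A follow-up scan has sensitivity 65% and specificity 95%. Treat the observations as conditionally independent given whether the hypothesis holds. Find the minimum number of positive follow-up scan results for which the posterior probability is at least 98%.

Prior odds = 0.0067/0.9933 = 67/9933.
False-positive rate = 1 − 0.95 = 0.05; likelihood ratio of a positive = 0.65/0.05 = 13.
Target posterior odds = 0.98/0.02 = 49.
Need (67/9933) × 13ⁿ ≥ 49, i.e. 13ⁿ ≥ 486717/67.
13³ = 2197 falls short of 486717/67 but 13⁴ = 28561 reaches it, so n = 4.

4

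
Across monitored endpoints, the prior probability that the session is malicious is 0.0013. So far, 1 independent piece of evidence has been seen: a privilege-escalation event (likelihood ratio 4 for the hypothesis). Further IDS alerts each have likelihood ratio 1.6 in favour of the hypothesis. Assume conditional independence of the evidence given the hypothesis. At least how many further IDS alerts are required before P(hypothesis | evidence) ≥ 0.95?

Prior odds = 0.0013/0.9987 = 13/9987.
Bayes factor of the evidence already in hand = 4.
Odds after that evidence = (13/9987) × 4 = 52/9987.
Target odds = 0.95/0.05 = 19.
Need 1.6ⁿ ≥ 19 ÷ (52/9987) = 189753/52.
1.6¹⁷ ≈2951.48 falls short of 189753/52 but 1.6¹⁸ ≈4722.37 reaches it, so n = 18.

18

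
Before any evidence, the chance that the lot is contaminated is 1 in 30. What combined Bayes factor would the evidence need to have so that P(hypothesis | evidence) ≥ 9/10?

Prior odds = (1/30)/(29/30) = 1/29.
Target odds = 0.9/0.1 = 9.
Required Bayes factor = 9 ÷ (1/29) = 261.

261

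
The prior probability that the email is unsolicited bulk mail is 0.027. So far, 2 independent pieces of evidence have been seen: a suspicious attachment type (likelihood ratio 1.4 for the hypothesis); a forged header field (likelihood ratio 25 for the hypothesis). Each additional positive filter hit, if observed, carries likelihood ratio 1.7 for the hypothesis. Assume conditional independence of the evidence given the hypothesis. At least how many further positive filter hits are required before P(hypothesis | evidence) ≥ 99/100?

Prior odds = 0.027/0.973 = 27/973.
Combined Bayes factor of the evidence already in hand = 1.4 × 25 = 35.
Odds after that evidence = (27/973) × 35 = 135/139.
Target odds = 0.99/0.01 = 99.
Need 1.7ⁿ ≥ 99 ÷ (135/139) = 1529/15.
1.7⁸ ≈69.7576 falls short of 1529/15 but 1.7⁹ ≈118.588 reaches it, so n = 9.

9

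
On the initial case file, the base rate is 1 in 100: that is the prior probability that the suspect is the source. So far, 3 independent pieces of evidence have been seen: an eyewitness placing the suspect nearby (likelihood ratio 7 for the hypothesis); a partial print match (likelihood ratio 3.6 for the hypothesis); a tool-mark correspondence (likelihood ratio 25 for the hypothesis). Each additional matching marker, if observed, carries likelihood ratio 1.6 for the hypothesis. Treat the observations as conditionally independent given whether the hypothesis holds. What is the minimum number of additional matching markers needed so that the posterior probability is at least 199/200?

8

Prior odds = 0.01/0.99 = 1/99.
Combined Bayes factor of the evidence already in hand = 7 × 3.6 × 25 = 630.
Odds after that evidence = (1/99) × 630 = 70/11.
Target odds = 0.995/0.005 = 199.
Need 1.6ⁿ ≥ 199 ÷ (70/11) = 2189/70.
1.6⁷ = 2097152/78125 falls short of 2189/70 but 1.6⁸ = 16777216/390625 reaches it, so n = 8.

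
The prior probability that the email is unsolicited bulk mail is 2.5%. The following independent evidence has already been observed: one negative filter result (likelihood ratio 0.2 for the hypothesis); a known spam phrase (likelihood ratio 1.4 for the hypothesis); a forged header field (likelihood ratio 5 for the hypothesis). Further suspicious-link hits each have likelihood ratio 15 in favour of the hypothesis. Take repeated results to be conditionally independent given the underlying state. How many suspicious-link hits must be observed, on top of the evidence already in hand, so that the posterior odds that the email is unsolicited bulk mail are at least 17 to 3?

2

Prior odds = 0.025/0.975 = 1/39.
Combined Bayes factor of the evidence already in hand = 0.2 × 1.4 × 5 = 1.4.
Odds after that evidence = (1/39) × 1.4 = 7/195.
Target odds = 17/3.
Need 15ⁿ ≥ 17/3 ÷ (7/195) = 1105/7.
15¹ = 15 falls short of 1105/7 but 15² = 225 reaches it, so n = 2.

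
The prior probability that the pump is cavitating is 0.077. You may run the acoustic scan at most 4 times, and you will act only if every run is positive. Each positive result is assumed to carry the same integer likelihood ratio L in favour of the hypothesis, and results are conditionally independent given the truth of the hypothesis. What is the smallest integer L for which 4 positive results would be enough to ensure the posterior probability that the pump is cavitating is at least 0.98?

Prior odds = 0.077/0.923 = 77/923.
Target odds = 0.98/0.02 = 49.
Need L⁴ ≥ 49 ÷ (77/923) = 6461/11.
4⁴ = 256 < 6461/11 ≤ 625 = 5⁴, so L = 5.

5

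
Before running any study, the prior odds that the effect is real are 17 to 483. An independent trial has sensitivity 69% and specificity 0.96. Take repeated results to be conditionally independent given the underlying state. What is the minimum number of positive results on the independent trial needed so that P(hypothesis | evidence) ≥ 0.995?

4

Prior odds = 17/483.
False-positive rate = 1 − 0.96 = 0.04; likelihood ratio of a positive = 0.69/0.04 = 17.25.
Target odds: 0.995 ÷ 0.005 = 199.
Require 17.25ⁿ ≥ 199 ÷ (17/483) = 96117/17.
17.25³ = 5132.953125 falls short of 96117/17 but 17.25⁴ = 22667121/256 reaches it, so n = 4.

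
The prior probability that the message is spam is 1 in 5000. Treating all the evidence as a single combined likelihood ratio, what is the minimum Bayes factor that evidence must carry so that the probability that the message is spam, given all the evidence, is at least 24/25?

Prior odds = 0.0002/0.9998 = 1/4999.
Target odds = 0.96/0.04 = 24.
Required Bayes factor = 24 ÷ (1/4999) = 119976.

119976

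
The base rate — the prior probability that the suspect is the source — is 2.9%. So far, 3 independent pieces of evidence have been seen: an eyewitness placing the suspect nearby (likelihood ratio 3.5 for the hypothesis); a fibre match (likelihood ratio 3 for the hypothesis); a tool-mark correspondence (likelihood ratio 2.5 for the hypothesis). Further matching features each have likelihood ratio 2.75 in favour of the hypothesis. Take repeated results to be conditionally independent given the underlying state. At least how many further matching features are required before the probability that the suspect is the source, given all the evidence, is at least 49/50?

5

Prior odds = 0.029/0.971 = 29/971.
Combined Bayes factor of the evidence already in hand = 3.5 × 3 × 2.5 = 26.25.
Odds after that evidence = (29/971) × 26.25 = 3045/3884.
Target odds = 0.98/0.02 = 49.
Need 2.75ⁿ ≥ 49 ÷ (3045/3884) = 27188/435.
2.75⁴ = 57.19140625 falls short of 27188/435 but 2.75⁵ = 161051/1024 reaches it, so n = 5.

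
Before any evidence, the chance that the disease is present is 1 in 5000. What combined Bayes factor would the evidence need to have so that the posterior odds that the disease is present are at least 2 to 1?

Prior odds = 0.0002/0.9998 = 1/4999.
Target odds = 2.
Required Bayes factor = 2 ÷ (1/4999) = 9998.

9998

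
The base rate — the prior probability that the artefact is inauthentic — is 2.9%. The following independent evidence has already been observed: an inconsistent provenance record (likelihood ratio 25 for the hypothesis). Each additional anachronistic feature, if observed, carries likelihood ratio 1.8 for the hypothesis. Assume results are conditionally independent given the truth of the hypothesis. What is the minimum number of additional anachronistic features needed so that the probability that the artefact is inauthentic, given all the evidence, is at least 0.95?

Prior odds = 0.029/0.971 = 29/971.
Bayes factor of the evidence already in hand = 25.
Odds after that evidence = (29/971) × 25 = 725/971.
Target odds = 0.95/0.05 = 19.
Need 1.8ⁿ ≥ 19 ÷ (725/971) = 18449/725.
1.8⁵ = 18.89568 falls short of 18449/725 but 1.8⁶ = 531441/15625 reaches it, so n = 6.

6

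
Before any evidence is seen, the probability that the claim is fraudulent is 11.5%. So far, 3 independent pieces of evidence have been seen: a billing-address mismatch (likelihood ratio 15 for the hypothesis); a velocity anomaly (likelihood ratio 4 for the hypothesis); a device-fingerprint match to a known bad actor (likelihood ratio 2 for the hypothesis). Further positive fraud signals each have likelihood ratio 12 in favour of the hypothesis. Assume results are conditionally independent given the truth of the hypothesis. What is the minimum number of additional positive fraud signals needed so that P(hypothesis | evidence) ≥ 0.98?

Prior odds = 0.115/0.885 = 23/177.
Combined Bayes factor of the evidence already in hand = 15 × 4 × 2 = 120.
Odds after that evidence = (23/177) × 120 = 920/59.
Target odds = 0.98/0.02 = 49.
Need 12ⁿ ≥ 49 ÷ (920/59) = 2891/920.
12¹ = 12, which meets the required 2891/920; so n = 1.

1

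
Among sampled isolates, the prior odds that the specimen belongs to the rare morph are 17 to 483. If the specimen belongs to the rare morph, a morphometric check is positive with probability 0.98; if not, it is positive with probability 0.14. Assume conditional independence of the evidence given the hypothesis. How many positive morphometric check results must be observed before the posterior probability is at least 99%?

5

Prior odds = 17/483.
Likelihood ratio of a positive = 0.98/0.14 = 7.
Target posterior odds = 0.99/0.01 = 99.
Require 7ⁿ ≥ 99 ÷ (17/483) = 47817/17.
7⁴ = 2401 falls short of 47817/17 but 7⁵ = 16807 reaches it, so n = 5.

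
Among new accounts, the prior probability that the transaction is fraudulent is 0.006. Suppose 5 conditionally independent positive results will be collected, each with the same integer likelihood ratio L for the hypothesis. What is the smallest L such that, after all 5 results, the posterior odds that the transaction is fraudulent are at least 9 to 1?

Prior odds = 0.006/0.994 = 3/497.
Target odds = 9.
Need L⁵ ≥ 9 ÷ (3/497) = 1491.
4⁵ = 1024 < 1491 ≤ 3125 = 5⁵, so L = 5.

5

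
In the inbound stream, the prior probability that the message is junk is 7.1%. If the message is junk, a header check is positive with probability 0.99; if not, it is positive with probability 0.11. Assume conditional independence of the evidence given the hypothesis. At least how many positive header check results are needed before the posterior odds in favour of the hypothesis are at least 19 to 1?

Prior odds: 0.071 ÷ 0.929 = 71/929.
Likelihood ratio of a positive = 0.99/0.11 = 9.
Target odds = 19.
Need (71/929) × 9ⁿ ≥ 19, i.e. 9ⁿ ≥ 17651/71.
9² = 81 falls short of 17651/71 but 9³ = 729 reaches it, so n = 3.

3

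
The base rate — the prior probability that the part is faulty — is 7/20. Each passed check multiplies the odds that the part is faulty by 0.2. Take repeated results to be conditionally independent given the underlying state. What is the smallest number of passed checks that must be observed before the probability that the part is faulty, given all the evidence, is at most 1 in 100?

Prior odds = 0.35/0.65 = 7/13.
Likelihood ratio per passed check = 0.2.
Target posterior odds = 0.01/0.99 = 1/99.
Need (7/13) × 0.2ⁿ ≤ 1/99, i.e. 0.2ⁿ ≤ 13/693.
0.2² = 0.04 is still above 13/693 but 0.2³ = 0.008 is at or below it, so n = 3.

3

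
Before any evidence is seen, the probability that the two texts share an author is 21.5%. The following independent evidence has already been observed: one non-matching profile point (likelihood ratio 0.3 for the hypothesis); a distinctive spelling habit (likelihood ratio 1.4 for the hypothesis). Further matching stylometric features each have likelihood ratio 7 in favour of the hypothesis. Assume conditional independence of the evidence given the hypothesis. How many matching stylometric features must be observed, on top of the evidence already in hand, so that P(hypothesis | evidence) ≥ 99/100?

Prior odds = 0.215/0.785 = 43/157.
Combined Bayes factor of the evidence already in hand = 0.3 × 1.4 = 0.42.
Odds after that evidence = (43/157) × 0.42 = 903/7850.
Target odds = 0.99/0.01 = 99.
Need 7ⁿ ≥ 99 ÷ (903/7850) = 259050/301.
7³ = 343 falls short of 259050/301 but 7⁴ = 2401 reaches it, so n = 4.

4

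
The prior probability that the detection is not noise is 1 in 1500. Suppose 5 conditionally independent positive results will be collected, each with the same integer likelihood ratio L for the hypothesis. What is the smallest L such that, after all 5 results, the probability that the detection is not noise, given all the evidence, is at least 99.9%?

18

Prior odds = (1/1500)/(1499/1500) = 1/1499.
Target odds = 0.999/0.001 = 999.
Need L⁵ ≥ 999 ÷ (1/1499) = 1497501.
17⁵ = 1419857 < 1497501 ≤ 1889568 = 18⁵, so L = 18.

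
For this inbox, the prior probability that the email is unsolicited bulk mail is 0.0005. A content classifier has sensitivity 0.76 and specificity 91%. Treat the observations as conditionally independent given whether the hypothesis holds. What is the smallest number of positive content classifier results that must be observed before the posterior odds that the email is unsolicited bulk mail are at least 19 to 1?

5

Prior odds = 0.0005/0.9995 = 1/1999.
False-positive rate = 1 − 0.91 = 0.09; likelihood ratio of a positive = 0.76/0.09 = 76/9.
Target odds = 19.
Require (76/9)ⁿ ≥ 19 ÷ (1/1999) = 37981.
(76/9)⁴ = 33362176/6561 falls short of 37981 but (76/9)⁵ ≈42939.3 reaches it, so n = 5.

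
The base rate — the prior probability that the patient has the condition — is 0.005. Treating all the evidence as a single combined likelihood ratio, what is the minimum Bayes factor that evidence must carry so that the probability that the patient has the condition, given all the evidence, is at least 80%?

796

Prior odds = 0.005/0.995 = 1/199.
Target odds = 0.8/0.2 = 4.
Required Bayes factor = 4 ÷ (1/199) = 796.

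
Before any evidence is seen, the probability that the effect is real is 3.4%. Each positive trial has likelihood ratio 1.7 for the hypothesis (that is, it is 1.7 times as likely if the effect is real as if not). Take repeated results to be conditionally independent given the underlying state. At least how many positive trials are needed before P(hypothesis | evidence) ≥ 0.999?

20

Prior odds = 0.034/0.966 = 17/483.
Likelihood ratio per positive trial = 1.7.
Target posterior odds = 0.999/0.001 = 999.
Need (17/483) × 1.7ⁿ ≥ 999, i.e. 1.7ⁿ ≥ 482517/17.
1.7¹⁹ ≈23907.2 falls short of 482517/17 but 1.7²⁰ ≈40642.3 reaches it, so n = 20.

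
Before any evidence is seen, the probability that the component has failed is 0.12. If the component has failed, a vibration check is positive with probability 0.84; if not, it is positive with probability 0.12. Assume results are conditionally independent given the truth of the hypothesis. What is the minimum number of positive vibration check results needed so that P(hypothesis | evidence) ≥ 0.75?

2

Prior odds: 0.12 ÷ 0.88 = 3/22.
Likelihood ratio of a positive = 0.84/0.12 = 7.
Target odds: 0.75 ÷ 0.25 = 3.
Need (3/22) × 7ⁿ ≥ 3, i.e. 7ⁿ ≥ 22.
7¹ = 7 falls short of 22 but 7² = 49 reaches it, so n = 2.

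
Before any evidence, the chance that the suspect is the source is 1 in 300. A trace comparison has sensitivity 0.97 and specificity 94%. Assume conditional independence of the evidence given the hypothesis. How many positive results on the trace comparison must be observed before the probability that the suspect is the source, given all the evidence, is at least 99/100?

4

Prior odds: (1/300) ÷ (299/300) = 1/299.
False-positive rate = 1 − 0.94 = 0.06; likelihood ratio of a positive = 0.97/0.06 = 97/6.
Target odds: 0.99 ÷ 0.01 = 99.
Need (1/299) × (97/6)ⁿ ≥ 99, i.e. (97/6)ⁿ ≥ 29601.
(97/6)³ = 912673/216 falls short of 29601 but (97/6)⁴ = 88529281/1296 reaches it, so n = 4.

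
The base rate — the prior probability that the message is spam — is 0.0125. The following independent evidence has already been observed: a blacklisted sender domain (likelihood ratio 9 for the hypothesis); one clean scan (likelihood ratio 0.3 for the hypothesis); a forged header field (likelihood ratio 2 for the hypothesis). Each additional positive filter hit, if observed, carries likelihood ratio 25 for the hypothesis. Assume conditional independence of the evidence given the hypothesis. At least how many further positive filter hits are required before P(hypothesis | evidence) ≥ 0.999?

Prior odds = 0.0125/0.9875 = 1/79.
Combined Bayes factor of the evidence already in hand = 9 × 0.3 × 2 = 5.4.
Odds after that evidence = (1/79) × 5.4 = 27/395.
Target odds = 0.999/0.001 = 999.
Need 25ⁿ ≥ 999 ÷ (27/395) = 14615.
25² = 625 falls short of 14615 but 25³ = 15625 reaches it, so n = 3.

3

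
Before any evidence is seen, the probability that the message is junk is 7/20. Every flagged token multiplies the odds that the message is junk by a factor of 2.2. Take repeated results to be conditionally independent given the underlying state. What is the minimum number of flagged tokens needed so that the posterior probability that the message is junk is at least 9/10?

4

Prior odds = 0.35/0.65 = 7/13.
Likelihood ratio per flagged token = 2.2.
Target posterior odds = 0.9/0.1 = 9.
Require 2.2ⁿ ≥ 9 ÷ (7/13) = 117/7.
2.2³ = 10.648 falls short of 117/7 but 2.2⁴ = 23.4256 reaches it, so n = 4.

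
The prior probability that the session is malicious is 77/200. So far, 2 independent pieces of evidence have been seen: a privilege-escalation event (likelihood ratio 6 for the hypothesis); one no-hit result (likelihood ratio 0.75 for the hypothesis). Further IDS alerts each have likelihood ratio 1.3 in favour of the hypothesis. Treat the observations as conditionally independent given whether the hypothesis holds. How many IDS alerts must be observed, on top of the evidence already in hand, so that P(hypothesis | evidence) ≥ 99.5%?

Prior odds = 0.385/0.615 = 77/123.
Combined Bayes factor of the evidence already in hand = 6 × 0.75 = 4.5.
Odds after that evidence = (77/123) × 4.5 = 231/82.
Target odds = 0.995/0.005 = 199.
Need 1.3ⁿ ≥ 199 ÷ (231/82) = 16318/231.
1.3¹⁶ ≈66.5417 falls short of 16318/231 but 1.3¹⁷ ≈86.5042 reaches it, so n = 17.

17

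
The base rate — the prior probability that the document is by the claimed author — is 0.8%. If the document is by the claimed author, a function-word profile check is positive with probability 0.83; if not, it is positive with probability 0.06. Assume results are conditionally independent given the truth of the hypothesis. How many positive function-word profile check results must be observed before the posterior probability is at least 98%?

Prior odds: 0.008 ÷ 0.992 = 1/124.
Likelihood ratio of a positive = 0.83/0.06 = 83/6.
Target odds: 0.98 ÷ 0.02 = 49.
Need (1/124) × (83/6)ⁿ ≥ 49, i.e. (83/6)ⁿ ≥ 6076.
(83/6)³ = 571787/216 falls short of 6076 but (83/6)⁴ = 47458321/1296 reaches it, so n = 4.

4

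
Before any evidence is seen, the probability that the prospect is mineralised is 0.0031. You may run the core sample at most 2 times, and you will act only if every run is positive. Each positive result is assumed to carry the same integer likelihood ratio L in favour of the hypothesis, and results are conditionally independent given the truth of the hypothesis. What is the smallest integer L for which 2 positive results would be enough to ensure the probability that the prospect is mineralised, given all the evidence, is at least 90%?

Prior odds = 0.0031/0.9969 = 31/9969.
Target odds = 0.9/0.1 = 9.
Need L² ≥ 9 ÷ (31/9969) = 89721/31.
53² = 2809 < 89721/31 ≤ 2916 = 54², so L = 54.

54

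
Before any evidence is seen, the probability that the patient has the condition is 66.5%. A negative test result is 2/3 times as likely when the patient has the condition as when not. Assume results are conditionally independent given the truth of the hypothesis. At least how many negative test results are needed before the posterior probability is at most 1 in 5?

6

Prior odds = 0.665/0.335 = 133/67.
Likelihood ratio per negative test result = 2/3.
Target odds: 0.2 ÷ 0.8 = 0.25.
Require (2/3)ⁿ ≤ 0.25 ÷ (133/67) = 67/532.
(2/3)⁵ = 32/243 is still above 67/532 but (2/3)⁶ = 64/729 is at or below it, so n = 6.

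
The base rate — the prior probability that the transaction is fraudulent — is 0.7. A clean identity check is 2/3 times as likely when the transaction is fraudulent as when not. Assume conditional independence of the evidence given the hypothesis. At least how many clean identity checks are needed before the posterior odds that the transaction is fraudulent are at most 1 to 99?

14

Prior odds: 0.7 ÷ 0.3 = 7/3.
Likelihood ratio per clean identity check = 2/3.
Target odds = 1/99.
Need (7/3) × (2/3)ⁿ ≤ 1/99, i.e. (2/3)ⁿ ≤ 1/231.
(2/3)¹³ = 8192/1594323 is still above 1/231 but (2/3)¹⁴ = 16384/4782969 is at or below it, so n = 14.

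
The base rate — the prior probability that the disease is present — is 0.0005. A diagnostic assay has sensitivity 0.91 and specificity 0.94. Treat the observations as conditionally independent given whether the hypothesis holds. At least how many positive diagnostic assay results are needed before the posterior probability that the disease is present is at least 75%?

4

Prior odds = 0.0005/0.9995 = 1/1999.
False-positive rate = 1 − 0.94 = 0.06; likelihood ratio of a positive = 0.91/0.06 = 91/6.
Target posterior odds = 0.75/0.25 = 3.
Require (91/6)ⁿ ≥ 3 ÷ (1/1999) = 5997.
(91/6)³ = 753571/216 falls short of 5997 but (91/6)⁴ = 68574961/1296 reaches it, so n = 4.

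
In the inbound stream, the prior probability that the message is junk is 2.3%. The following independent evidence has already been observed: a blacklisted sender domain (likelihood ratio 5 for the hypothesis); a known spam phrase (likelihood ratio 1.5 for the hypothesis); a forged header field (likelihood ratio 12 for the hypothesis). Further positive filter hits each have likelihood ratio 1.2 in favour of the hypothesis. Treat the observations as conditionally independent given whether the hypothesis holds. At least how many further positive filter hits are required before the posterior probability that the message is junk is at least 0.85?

6

Prior odds = 0.023/0.977 = 23/977.
Combined Bayes factor of the evidence already in hand = 5 × 1.5 × 12 = 90.
Odds after that evidence = (23/977) × 90 = 2070/977.
Target odds = 0.85/0.15 = 17/3.
Need 1.2ⁿ ≥ 17/3 ÷ (2070/977) = 16609/6210.
1.2⁵ = 2.48832 falls short of 16609/6210 but 1.2⁶ = 46656/15625 reaches it, so n = 6.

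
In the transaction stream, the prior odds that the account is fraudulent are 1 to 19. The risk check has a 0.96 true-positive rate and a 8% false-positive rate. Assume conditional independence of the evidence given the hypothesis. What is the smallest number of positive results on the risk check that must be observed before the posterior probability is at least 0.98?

Prior odds = 1/19.
Likelihood ratio of a positive result = 0.96/0.08 = 12.
Target odds: 0.98 ÷ 0.02 = 49.
Require 12ⁿ ≥ 49 ÷ (1/19) = 931.
12² = 144 falls short of 931 but 12³ = 1728 reaches it, so n = 3.

3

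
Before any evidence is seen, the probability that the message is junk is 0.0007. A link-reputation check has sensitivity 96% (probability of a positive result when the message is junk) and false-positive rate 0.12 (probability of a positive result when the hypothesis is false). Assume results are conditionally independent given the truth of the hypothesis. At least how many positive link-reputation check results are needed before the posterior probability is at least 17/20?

5

Prior odds: 0.0007 ÷ 0.9993 = 7/9993.
Likelihood ratio of a positive result = 0.96/0.12 = 8.
Target odds: 0.85 ÷ 0.15 = 17/3.
Require 8ⁿ ≥ 17/3 ÷ (7/9993) = 56627/7.
8⁴ = 4096 falls short of 56627/7 but 8⁵ = 32768 reaches it, so n = 5.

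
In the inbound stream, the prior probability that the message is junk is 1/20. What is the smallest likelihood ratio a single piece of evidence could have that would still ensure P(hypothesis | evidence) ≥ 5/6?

Prior odds = 0.05/0.95 = 1/19.
Target odds = (5/6)/(1/6) = 5.
Required Bayes factor = 5 ÷ (1/19) = 95.

95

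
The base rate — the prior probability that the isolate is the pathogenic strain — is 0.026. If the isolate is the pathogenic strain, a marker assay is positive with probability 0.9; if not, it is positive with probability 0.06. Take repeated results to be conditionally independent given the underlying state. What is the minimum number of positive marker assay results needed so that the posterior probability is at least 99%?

Prior odds: 0.026 ÷ 0.974 = 13/487.
Likelihood ratio of a positive = 0.9/0.06 = 15.
Target posterior odds = 0.99/0.01 = 99.
Require 15ⁿ ≥ 99 ÷ (13/487) = 48213/13.
15³ = 3375 falls short of 48213/13 but 15⁴ = 50625 reaches it, so n = 4.

4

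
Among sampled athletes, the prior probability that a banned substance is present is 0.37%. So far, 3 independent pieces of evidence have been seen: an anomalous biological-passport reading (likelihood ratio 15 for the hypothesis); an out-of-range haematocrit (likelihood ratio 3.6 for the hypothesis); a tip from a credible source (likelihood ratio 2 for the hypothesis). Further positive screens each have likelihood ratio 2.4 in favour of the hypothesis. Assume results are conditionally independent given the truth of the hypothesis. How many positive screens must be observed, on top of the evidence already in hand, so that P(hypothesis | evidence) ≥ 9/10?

4

Prior odds = 0.0037/0.9963 = 37/9963.
Combined Bayes factor of the evidence already in hand = 15 × 3.6 × 2 = 108.
Odds after that evidence = (37/9963) × 108 = 148/369.
Target odds = 0.9/0.1 = 9.
Need 2.4ⁿ ≥ 9 ÷ (148/369) = 3321/148.
2.4³ = 13.824 falls short of 3321/148 but 2.4⁴ = 33.1776 reaches it, so n = 4.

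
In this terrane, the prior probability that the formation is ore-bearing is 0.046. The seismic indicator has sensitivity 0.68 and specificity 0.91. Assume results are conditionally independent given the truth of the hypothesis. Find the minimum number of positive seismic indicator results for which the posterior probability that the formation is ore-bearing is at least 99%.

4

Prior odds = 0.046/0.954 = 23/477.
False-positive rate = 1 − 0.91 = 0.09; likelihood ratio of a positive = 0.68/0.09 = 68/9.
Target posterior odds = 0.99/0.01 = 99.
Need (23/477) × (68/9)ⁿ ≥ 99, i.e. (68/9)ⁿ ≥ 47223/23.
(68/9)³ = 314432/729 falls short of 47223/23 but (68/9)⁴ = 21381376/6561 reaches it, so n = 4.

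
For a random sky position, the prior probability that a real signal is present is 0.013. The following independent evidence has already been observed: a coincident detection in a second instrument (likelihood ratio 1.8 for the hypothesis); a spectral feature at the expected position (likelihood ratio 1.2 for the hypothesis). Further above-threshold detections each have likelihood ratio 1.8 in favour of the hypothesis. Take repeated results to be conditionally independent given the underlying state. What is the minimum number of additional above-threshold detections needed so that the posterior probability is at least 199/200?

16

Prior odds = 0.013/0.987 = 13/987.
Combined Bayes factor of the evidence already in hand = 1.8 × 1.2 = 2.16.
Odds after that evidence = (13/987) × 2.16 = 234/8225.
Target odds = 0.995/0.005 = 199.
Need 1.8ⁿ ≥ 199 ÷ (234/8225) = 1636775/234.
1.8¹⁵ ≈6746.64 falls short of 1636775/234 but 1.8¹⁶ ≈12144 reaches it, so n = 16.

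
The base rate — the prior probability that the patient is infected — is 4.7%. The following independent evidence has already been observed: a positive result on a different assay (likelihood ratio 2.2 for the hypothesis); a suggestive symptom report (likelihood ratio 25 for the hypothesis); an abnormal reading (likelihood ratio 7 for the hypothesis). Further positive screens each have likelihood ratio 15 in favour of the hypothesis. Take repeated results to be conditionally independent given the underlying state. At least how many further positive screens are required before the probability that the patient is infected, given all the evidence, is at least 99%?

Prior odds = 0.047/0.953 = 47/953.
Combined Bayes factor of the evidence already in hand = 2.2 × 25 × 7 = 385.
Odds after that evidence = (47/953) × 385 = 18095/953.
Target odds = 0.99/0.01 = 99.
Need 15ⁿ ≥ 99 ÷ (18095/953) = 8577/1645.
15¹ = 15, which meets the required 8577/1645; so n = 1.

1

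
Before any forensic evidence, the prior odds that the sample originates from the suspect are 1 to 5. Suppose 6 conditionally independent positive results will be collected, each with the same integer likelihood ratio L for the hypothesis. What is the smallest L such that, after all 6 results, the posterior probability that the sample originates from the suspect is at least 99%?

Prior odds = 0.2.
Target odds = 0.99/0.01 = 99.
Need L⁶ ≥ 99 ÷ 0.2 = 495.
2⁶ = 64 < 495 ≤ 729 = 3⁶, so L = 3.

3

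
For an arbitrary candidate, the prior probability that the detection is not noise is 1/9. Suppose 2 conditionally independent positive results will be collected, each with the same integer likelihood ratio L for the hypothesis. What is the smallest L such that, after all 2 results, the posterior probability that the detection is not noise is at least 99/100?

Prior odds = (1/9)/(8/9) = 0.125.
Target odds = 0.99/0.01 = 99.
Need L² ≥ 99 ÷ 0.125 = 792.
28² = 784 < 792 ≤ 841 = 29², so L = 29.

29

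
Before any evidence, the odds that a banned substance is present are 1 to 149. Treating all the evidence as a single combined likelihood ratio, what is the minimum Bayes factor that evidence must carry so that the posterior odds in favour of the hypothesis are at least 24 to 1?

Prior odds = 1/149.
Target odds = 24.
Required Bayes factor = 24 ÷ (1/149) = 3576.

3576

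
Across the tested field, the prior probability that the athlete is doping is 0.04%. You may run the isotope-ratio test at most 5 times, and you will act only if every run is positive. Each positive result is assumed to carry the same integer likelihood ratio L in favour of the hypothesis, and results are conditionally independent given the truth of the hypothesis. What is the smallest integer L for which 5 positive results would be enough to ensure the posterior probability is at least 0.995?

Prior odds = 0.0004/0.9996 = 1/2499.
Target odds = 0.995/0.005 = 199.
Need L⁵ ≥ 199 ÷ (1/2499) = 497301.
13⁵ = 371293 < 497301 ≤ 537824 = 14⁵, so L = 14.

14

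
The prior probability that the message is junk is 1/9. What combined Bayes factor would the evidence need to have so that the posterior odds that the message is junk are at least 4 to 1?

32

Prior odds = (1/9)/(8/9) = 0.125.
Target odds = 4.
Required Bayes factor = 4 ÷ 0.125 = 32.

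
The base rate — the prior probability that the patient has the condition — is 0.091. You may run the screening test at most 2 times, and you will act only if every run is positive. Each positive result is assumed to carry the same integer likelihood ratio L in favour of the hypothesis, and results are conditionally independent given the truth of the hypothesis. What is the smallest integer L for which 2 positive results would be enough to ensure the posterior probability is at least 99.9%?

100

Prior odds = 0.091/0.909 = 91/909.
Target odds = 0.999/0.001 = 999.
Need L² ≥ 999 ÷ (91/909) = 908091/91.
99² = 9801 < 908091/91 ≤ 10000 = 100², so L = 100.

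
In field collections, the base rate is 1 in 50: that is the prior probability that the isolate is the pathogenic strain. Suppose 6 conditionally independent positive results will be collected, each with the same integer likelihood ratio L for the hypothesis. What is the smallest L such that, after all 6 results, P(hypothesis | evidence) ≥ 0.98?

Prior odds = 0.02/0.98 = 1/49.
Target odds = 0.98/0.02 = 49.
Need L⁶ ≥ 49 ÷ (1/49) = 2401.
3⁶ = 729 < 2401 ≤ 4096 = 4⁶, so L = 4.

4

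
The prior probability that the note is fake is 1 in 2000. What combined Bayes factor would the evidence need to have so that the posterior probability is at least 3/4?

Prior odds = 0.0005/0.9995 = 1/1999.
Target odds = 0.75/0.25 = 3.
Required Bayes factor = 3 ÷ (1/1999) = 5997.

5997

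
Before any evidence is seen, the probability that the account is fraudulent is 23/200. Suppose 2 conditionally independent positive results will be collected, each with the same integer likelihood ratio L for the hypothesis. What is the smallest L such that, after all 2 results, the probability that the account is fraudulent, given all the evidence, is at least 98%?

Prior odds = 0.115/0.885 = 23/177.
Target odds = 0.98/0.02 = 49.
Need L² ≥ 49 ÷ (23/177) = 8673/23.
19² = 361 < 8673/23 ≤ 400 = 20², so L = 20.

20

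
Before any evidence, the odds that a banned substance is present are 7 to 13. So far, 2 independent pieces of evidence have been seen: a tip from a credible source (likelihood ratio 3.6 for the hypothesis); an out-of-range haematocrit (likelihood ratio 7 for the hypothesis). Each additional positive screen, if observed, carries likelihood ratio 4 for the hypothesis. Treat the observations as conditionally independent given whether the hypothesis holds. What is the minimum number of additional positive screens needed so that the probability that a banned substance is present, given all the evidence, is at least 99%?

Prior odds = 7/13.
Combined Bayes factor of the evidence already in hand = 3.6 × 7 = 25.2.
Odds after that evidence = (7/13) × 25.2 = 882/65.
Target odds = 0.99/0.01 = 99.
Need 4ⁿ ≥ 99 ÷ (882/65) = 715/98.
4¹ = 4 falls short of 715/98 but 4² = 16 reaches it, so n = 2.

2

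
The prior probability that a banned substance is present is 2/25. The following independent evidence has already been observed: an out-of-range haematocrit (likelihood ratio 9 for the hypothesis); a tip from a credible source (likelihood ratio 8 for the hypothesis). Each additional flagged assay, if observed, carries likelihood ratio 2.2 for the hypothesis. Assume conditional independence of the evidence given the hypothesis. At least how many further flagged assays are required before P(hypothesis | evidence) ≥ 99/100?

Prior odds = 0.08/0.92 = 2/23.
Combined Bayes factor of the evidence already in hand = 9 × 8 = 72.
Odds after that evidence = (2/23) × 72 = 144/23.
Target odds = 0.99/0.01 = 99.
Need 2.2ⁿ ≥ 99 ÷ (144/23) = 15.8125.
2.2³ = 10.648 falls short of 15.8125 but 2.2⁴ = 23.4256 reaches it, so n = 4.

4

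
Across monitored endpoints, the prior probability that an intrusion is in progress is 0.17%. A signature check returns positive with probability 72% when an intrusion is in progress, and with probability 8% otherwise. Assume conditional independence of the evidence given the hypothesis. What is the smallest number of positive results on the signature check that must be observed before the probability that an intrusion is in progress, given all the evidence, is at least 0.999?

Prior odds = 0.0017/0.9983 = 17/9983.
Likelihood ratio of a positive result = 0.72/0.08 = 9.
Target odds: 0.999 ÷ 0.001 = 999.
Require 9ⁿ ≥ 999 ÷ (17/9983) = 9973017/17.
9⁶ = 531441 falls short of 9973017/17 but 9⁷ = 4782969 reaches it, so n = 7.

7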